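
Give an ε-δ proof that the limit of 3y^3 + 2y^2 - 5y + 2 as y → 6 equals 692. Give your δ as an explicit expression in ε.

Fix ε > 0. We want δ > 0 such that 0 < |y − 6| < δ implies |(3y^3 + 2y^2 - 5y + 2) − 692| < ε.
(3y^3 + 2y^2 - 5y + 2) − 692 = 3y^3 + 2y^2 - 5y - 690 = (y − 6)(3y^2 + 20y + 115).
So |(3y^3 + 2y^2 - 5y + 2) − 692| = |y − 6|·|3y^2 + 20y + 115|.
Require δ ≤ 1. Then |y − 6| < 1 gives |y| < 7, and by the triangle inequality |3y^2 + 20y + 115| ≤ 3·7^2 + 20·7 + 115 = 402.
Hence |(3y^3 + 2y^2 - 5y + 2) − 692| ≤ 402|y − 6| < ε provided |y − 6| < ε/402.
Take δ = min(1, ε/402). Then 0 < |y − 6| < δ gives both |y − 6| < 1 and |y − 6| < ε/402, so |(3y^3 + 2y^2 - 5y + 2) − 692| < ε.

δ = min(1, ε/402)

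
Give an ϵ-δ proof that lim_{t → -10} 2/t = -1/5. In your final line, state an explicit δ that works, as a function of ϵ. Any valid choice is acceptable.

Suppose ϵ > 0. We seek δ > 0 such that 0 < |t + 10| < δ implies |2/t + 1/5| < ϵ.
|2/t + 1/5| = 2·|-10 − t|/(10·|t|) = 2|t + 10|/(10|t|).
Require δ ≤ 5 so that |t| > 10 − 5 = 5, hence 10|t| > 50.
Then |2/t + 1/5| < 2|t + 10|/50, which is < ϵ when |t + 10| < 25ϵ.
Take δ = min(5, 25ϵ). Then 0 < |t + 10| < δ gives both |t + 10| < 5 and |t + 10| < 25ϵ, so |2/t + 1/5| < ϵ.

δ = min(5, 25ϵ)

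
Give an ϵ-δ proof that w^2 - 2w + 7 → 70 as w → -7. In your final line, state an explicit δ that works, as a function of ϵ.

δ = min(2, ϵ/18)

Suppose ϵ > 0. We want δ > 0 such that 0 < |w + 7| < δ implies |(w^2 - 2w + 7) − 70| < ϵ.
(w^2 - 2w + 7) − 70 = w^2 - 2w - 63 = (w + 7)(w - 9).
So |(w^2 - 2w + 7) − 70| = |w + 7|·|w - 9|.
Require δ ≤ 2. Then |w + 7| < 2 gives |w| < 9, and by the triangle inequality |w - 9| ≤ 9 + 9 = 18.
Hence |(w^2 - 2w + 7) − 70| ≤ 18|w + 7| < ϵ provided |w + 7| < ϵ/18.
Take δ = min(2, ϵ/18). Then 0 < |w + 7| < δ gives both |w + 7| < 2 and |w + 7| < ϵ/18, so |(w^2 - 2w + 7) − 70| < ϵ.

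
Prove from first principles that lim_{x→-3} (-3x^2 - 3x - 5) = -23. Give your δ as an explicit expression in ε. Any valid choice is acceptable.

Let ε > 0 be given. We want δ > 0 such that 0 < |x + 3| < δ implies |(-3x^2 - 3x - 5) + 23| < ε.
(-3x^2 - 3x - 5) + 23 = -3x^2 - 3x + 18 = (x + 3)(-3x + 6).
So |(-3x^2 - 3x - 5) + 23| = |x + 3|·|-3x + 6|.
Require δ ≤ 1. Then |x + 3| < 1 gives |x| < 4, and by the triangle inequality |-3x + 6| ≤ 3·4 + 6 = 18.
Hence |(-3x^2 - 3x - 5) + 23| ≤ 18|x + 3| < ε provided |x + 3| < ε/18.
Take δ = min(1, ε/18). Then 0 < |x + 3| < δ gives both |x + 3| < 1 and |x + 3| < ε/18, so |(-3x^2 - 3x - 5) + 23| < ε.

δ = min(1, ε/18)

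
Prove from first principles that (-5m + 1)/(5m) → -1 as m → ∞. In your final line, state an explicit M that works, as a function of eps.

Let eps > 0 be given. For m ≥ 1, |(-5m + 1)/(5m) + 1| = |5|/(5(5m)) = 5/(5(5m)).
Since 5m ≥ 5m for m ≥ 1, this is ≤ 5/(5·5m) = (1/5)/m.
So |(-5m + 1)/(5m) + 1| < eps whenever m > (1/5)/eps.
Take M = (1/5)/eps. If m > M then |(-5m + 1)/(5m) + 1| ≤ (1/5)/m < eps.

M = (1/5)/eps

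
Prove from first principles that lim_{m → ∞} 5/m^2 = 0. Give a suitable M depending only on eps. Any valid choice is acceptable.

M = (5/eps)^{1/2}

Fix eps > 0. For m ≥ 1, |5/m^2 − 0| = 5/m^2.
5/m^2 < eps ⇔ m^2 > 5/eps ⇔ m > (5/eps)^{1/2}.
Take M = (5/eps)^{1/2}. Then m > M implies 5/m^2 < eps.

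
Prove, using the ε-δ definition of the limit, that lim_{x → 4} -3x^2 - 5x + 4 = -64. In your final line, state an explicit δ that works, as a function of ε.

Fix ε > 0. We want δ > 0 such that 0 < |x − 4| < δ implies |(-3x^2 - 5x + 4) + 64| < ε.
(-3x^2 - 5x + 4) + 64 = -3x^2 - 5x + 68 = (x − 4)(-3x - 17).
So |(-3x^2 - 5x + 4) + 64| = |x − 4|·|-3x - 17|.
Require δ ≤ 1. Then |x − 4| < 1 gives |x| < 5, and by the triangle inequality |-3x - 17| ≤ 3·5 + 17 = 32.
Hence |(-3x^2 - 5x + 4) + 64| ≤ 32|x − 4| < ε provided |x − 4| < ε/32.
Take δ = min(1, ε/32). Then 0 < |x − 4| < δ gives both |x − 4| < 1 and |x − 4| < ε/32, so |(-3x^2 - 5x + 4) + 64| < ε.

δ = min(1, ε/32)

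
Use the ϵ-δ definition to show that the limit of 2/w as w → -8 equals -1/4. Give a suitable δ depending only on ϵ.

δ = min(4, 16ϵ)

Suppose ϵ > 0. We seek δ > 0 such that 0 < |w + 8| < δ implies |2/w + 1/4| < ϵ.
|2/w + 1/4| = 2·|-8 − w|/(8·|w|) = 2|w + 8|/(8|w|).
Restrict δ ≤ 4. Then |w + 8| < 4 gives |w| > 4, so 8|w| > 32.
Then |2/w + 1/4| < 2|w + 8|/32, which is < ϵ when |w + 8| < 16ϵ.
Take δ = min(4, 16ϵ). Then 0 < |w + 8| < δ gives both |w + 8| < 4 and |w + 8| < 16ϵ, so |2/w + 1/4| < ϵ.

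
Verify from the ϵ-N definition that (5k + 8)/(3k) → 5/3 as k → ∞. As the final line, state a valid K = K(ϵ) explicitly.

K = (8/3)/ϵ

Fix ϵ > 0. For k ≥ 1, |(5k + 8)/(3k) − (5/3)| = |24|/(3(3k)) = 24/(3(3k)).
Since 3k ≥ 3k for k ≥ 1, this is ≤ 24/(3·3k) = (8/3)/k.
So |(5k + 8)/(3k) − (5/3)| < ϵ whenever k > (8/3)/ϵ.
Take K = (8/3)/ϵ. If k > K then |(5k + 8)/(3k) − (5/3)| ≤ (8/3)/k < ϵ.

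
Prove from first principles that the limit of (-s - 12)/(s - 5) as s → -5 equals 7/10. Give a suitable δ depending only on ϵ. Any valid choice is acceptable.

δ = min(5, (50/17)ϵ)

Suppose ϵ > 0. We want δ > 0 with 0 < |s + 5| < δ ⇒ |(-s - 12)/(s - 5) − (7/10)| < ϵ.
Combining over a common denominator, (-s - 12)/(s - 5) − (7/10) = [(-s - 12)·(-10) − (-7)·(s - 5)] / [(-10)·(s - 5)] = 17(s + 5) / ((-10)(s - 5)).
So |(-s - 12)/(s - 5) − (7/10)| = 17|s + 5| / (10·|s − 5|).
Require δ ≤ 5, so |s − 5| ≥ |-10| − |s + 5| > 10 − 5 = 5.
Hence |(-s - 12)/(s - 5) − (7/10)| < 17|s + 5|/(10·5) = (17/50)|s + 5|, which is < ϵ once |s + 5| < (50/17)ϵ.
Take δ = min(5, (50/17)ϵ). Then 0 < |s + 5| < δ forces both bounds, so |(-s - 12)/(s - 5) − (7/10)| < ϵ.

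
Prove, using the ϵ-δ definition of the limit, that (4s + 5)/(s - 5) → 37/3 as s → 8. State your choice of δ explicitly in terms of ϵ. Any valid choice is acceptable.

δ = min(3/2, (9/50)ϵ)

Let ϵ > 0. We want δ > 0 with 0 < |s − 8| < δ ⇒ |(4s + 5)/(s - 5) − (37/3)| < ϵ.
Combining over a common denominator, (4s + 5)/(s - 5) − (37/3) = [(4s + 5)·3 − 37·(s - 5)] / [3·(s - 5)] = -25(s − 8) / (3(s - 5)).
So |(4s + 5)/(s - 5) − (37/3)| = 25|s − 8| / (3·|s − 5|).
Require δ ≤ 3/2, so |s − 5| ≥ |3| − |s − 8| > 3 − 3/2 = 3/2.
Hence |(4s + 5)/(s - 5) − (37/3)| < 25|s − 8|/(3·(3/2)) = (50/9)|s − 8|, which is < ϵ once |s − 8| < (9/50)ϵ.
Take δ = min(3/2, (9/50)ϵ). Then 0 < |s − 8| < δ forces both bounds, so |(4s + 5)/(s - 5) − (37/3)| < ϵ.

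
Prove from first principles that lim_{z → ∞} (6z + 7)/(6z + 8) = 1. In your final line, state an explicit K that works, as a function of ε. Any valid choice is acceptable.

Let ε > 0 be given. We seek K > 0 such that z > K implies |(6z + 7)/(6z + 8) − 1| < ε.
(6z + 7)/(6z + 8) − 1 = (6(6z + 7) − 6(6z + 8)) / (6(6z + 8)) = -6/(6(6z + 8)).
For z > 0 we have 6z + 8 > 6z, so |(6z + 7)/(6z + 8) − 1| = 6/(6(6z + 8)) < 6/(6·6z) = (1/6)/z.
Thus |(6z + 7)/(6z + 8) − 1| < ε whenever z > (1/6)/ε.
Take K = (1/6)/ε. If z > K then |(6z + 7)/(6z + 8) − 1| < (1/6)/z < ε.

K = (1/6)/ε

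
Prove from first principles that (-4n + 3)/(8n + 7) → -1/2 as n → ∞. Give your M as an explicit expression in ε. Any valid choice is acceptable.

Let ε > 0. For n ≥ 1, |(-4n + 3)/(8n + 7) + 1/2| = |52|/(8(8n + 7)) = 52/(8(8n + 7)).
Since 8n + 7 ≥ 8n for n ≥ 1, this is ≤ 52/(8·8n) = (13/16)/n.
So |(-4n + 3)/(8n + 7) + 1/2| < ε whenever n > (13/16)/ε.
Take M = (13/16)/ε. If n > M then |(-4n + 3)/(8n + 7) + 1/2| ≤ (13/16)/n < ε.

M = (13/16)/ε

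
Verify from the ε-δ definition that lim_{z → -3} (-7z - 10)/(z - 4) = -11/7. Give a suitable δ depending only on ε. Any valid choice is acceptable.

δ = min(7/2, (49/76)ε)

Let ε > 0 be given. We want δ > 0 with 0 < |z + 3| < δ ⇒ |(-7z - 10)/(z - 4) + 11/7| < ε.
Combining over a common denominator, (-7z - 10)/(z - 4) + 11/7 = [(-7z - 10)·(-7) − 11·(z - 4)] / [(-7)·(z - 4)] = 38(z + 3) / ((-7)(z - 4)).
So |(-7z - 10)/(z - 4) + 11/7| = 38|z + 3| / (7·|z − 4|).
Restrict δ ≤ 7/2. Then |z + 3| < 7/2 gives |z − 4| = |(z + 3) + (-7)| ≥ 7 − 7/2 = 7/2.
Hence |(-7z - 10)/(z - 4) + 11/7| < 38|z + 3|/(7·(7/2)) = (76/49)|z + 3|, which is < ε once |z + 3| < (49/76)ε.
Take δ = min(7/2, (49/76)ε). Then 0 < |z + 3| < δ forces both bounds, so |(-7z - 10)/(z - 4) + 11/7| < ε.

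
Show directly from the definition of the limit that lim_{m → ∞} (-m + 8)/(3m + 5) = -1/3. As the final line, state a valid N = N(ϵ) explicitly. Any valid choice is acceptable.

Let ϵ > 0. For m ≥ 1, |(-m + 8)/(3m + 5) + 1/3| = |29|/(3(3m + 5)) = 29/(3(3m + 5)).
Since 3m + 5 ≥ 3m for m ≥ 1, this is ≤ 29/(3·3m) = (29/9)/m.
So |(-m + 8)/(3m + 5) + 1/3| < ϵ whenever m > (29/9)/ϵ.
Take N = (29/9)/ϵ. If m > N then |(-m + 8)/(3m + 5) + 1/3| ≤ (29/9)/m < ϵ.

N = (29/9)/ϵ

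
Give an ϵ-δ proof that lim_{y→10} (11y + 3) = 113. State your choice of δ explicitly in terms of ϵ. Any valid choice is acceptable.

Let ϵ > 0 be given. We need δ > 0 so that 0 < |y − 10| < δ implies |(11y + 3) − 113| < ϵ.
|(11y + 3) − 113| = |11y - 110| = 11|y − 10|.
So 11|y − 10| < ϵ exactly when |y − 10| < ϵ/11.
Take δ = ϵ/11. If 0 < |y − 10| < δ then |(11y + 3) − 113| = 11|y − 10| < 11·(ϵ/11) = ϵ.

δ = ϵ/11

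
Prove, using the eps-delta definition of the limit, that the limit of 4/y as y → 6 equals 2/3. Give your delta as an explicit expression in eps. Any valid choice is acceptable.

delta = min(3, (9/2)eps)

Fix eps > 0. We seek delta > 0 such that 0 < |y − 6| < delta implies |4/y − (2/3)| < eps.
|4/y − (2/3)| = 4·|6 − y|/(6·|y|) = 4|y − 6|/(6|y|).
Require delta ≤ 3 so that |y| > 6 − 3 = 3, hence 6|y| > 18.
Then |4/y − (2/3)| < 4|y − 6|/18, which is < eps when |y − 6| < (9/2)eps.
Take delta = min(3, (9/2)eps). Then 0 < |y − 6| < delta gives both |y − 6| < 3 and |y − 6| < (9/2)eps, so |4/y − (2/3)| < eps.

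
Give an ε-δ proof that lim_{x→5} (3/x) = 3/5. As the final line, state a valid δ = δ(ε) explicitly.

Let ε > 0. We seek δ > 0 such that 0 < |x − 5| < δ implies |3/x − (3/5)| < ε.
|3/x − (3/5)| = 3·|5 − x|/(5·|x|) = 3|x − 5|/(5|x|).
Restrict δ ≤ 5/2. Then |x − 5| < 5/2 gives |x| > 5/2, so 5|x| > 25/2.
Then |3/x − (3/5)| < 3|x − 5|/(25/2), which is < ε when |x − 5| < (25/6)ε.
Take δ = min(5/2, (25/6)ε). Then 0 < |x − 5| < δ gives both |x − 5| < 5/2 and |x − 5| < (25/6)ε, so |3/x − (3/5)| < ε.

δ = min(5/2, (25/6)ε)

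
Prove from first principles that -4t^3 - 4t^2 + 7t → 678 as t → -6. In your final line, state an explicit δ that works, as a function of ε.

Let ε > 0. We want δ > 0 such that 0 < |t + 6| < δ implies |(-4t^3 - 4t^2 + 7t) − 678| < ε.
(-4t^3 - 4t^2 + 7t) − 678 = -4t^3 - 4t^2 + 7t - 678 = (t + 6)(-4t^2 + 20t - 113).
So |(-4t^3 - 4t^2 + 7t) − 678| = |t + 6|·|-4t^2 + 20t - 113|.
Assume first that |t + 6| < 1, so |t| < 7. Then |-4t^2 + 20t - 113| ≤ 4·7^2 + 20·7 + 113 = 449.
Hence |(-4t^3 - 4t^2 + 7t) − 678| ≤ 449|t + 6| < ε provided |t + 6| < ε/449.
Choosing δ = min(1, ε/449) ensures both conditions, hence |(-4t^3 - 4t^2 + 7t) − 678| < ε.

δ = min(1, ε/449)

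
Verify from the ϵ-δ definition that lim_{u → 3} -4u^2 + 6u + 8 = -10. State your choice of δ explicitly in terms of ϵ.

Let ϵ > 0 be given. We want δ > 0 such that 0 < |u − 3| < δ implies |(-4u^2 + 6u + 8) + 10| < ϵ.
(-4u^2 + 6u + 8) + 10 = -4u^2 + 6u + 18 = (u − 3)(-4u - 6).
So |(-4u^2 + 6u + 8) + 10| = |u − 3|·|-4u - 6|.
Require δ ≤ 1. Then |u − 3| < 1 gives |u| < 4, and by the triangle inequality |-4u - 6| ≤ 4·4 + 6 = 22.
Hence |(-4u^2 + 6u + 8) + 10| ≤ 22|u − 3| < ϵ provided |u − 3| < ϵ/22.
Choosing δ = min(1, ϵ/22) ensures both conditions, hence |(-4u^2 + 6u + 8) + 10| < ϵ.

δ = min(1, ϵ/22)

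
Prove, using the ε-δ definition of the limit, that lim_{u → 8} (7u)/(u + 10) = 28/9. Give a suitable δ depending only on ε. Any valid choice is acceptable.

Fix ε > 0. We want δ > 0 with 0 < |u − 8| < δ ⇒ |(7u)/(u + 10) − (28/9)| < ε.
Combining over a common denominator, (7u)/(u + 10) − (28/9) = [(7u)·18 − 56·(u + 10)] / [18·(u + 10)] = 70(u − 8) / (18(u + 10)).
So |(7u)/(u + 10) − (28/9)| = 70|u − 8| / (18·|u + 10|).
Require δ ≤ 9, so |u + 10| ≥ |18| − |u − 8| > 18 − 9 = 9.
Hence |(7u)/(u + 10) − (28/9)| < 70|u − 8|/(18·9) = (35/81)|u − 8|, which is < ε once |u − 8| < (81/35)ε.
Take δ = min(9, (81/35)ε). Then 0 < |u − 8| < δ forces both bounds, so |(7u)/(u + 10) − (28/9)| < ε.

δ = min(9, (81/35)ε)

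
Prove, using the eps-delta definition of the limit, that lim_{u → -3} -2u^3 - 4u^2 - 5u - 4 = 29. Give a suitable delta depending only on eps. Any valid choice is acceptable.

delta = min(2, eps/71)

Suppose eps > 0. We want delta > 0 such that 0 < |u + 3| < delta implies |(-2u^3 - 4u^2 - 5u - 4) − 29| < eps.
(-2u^3 - 4u^2 - 5u - 4) − 29 = -2u^3 - 4u^2 - 5u - 33 = (u + 3)(-2u^2 + 2u - 11).
So |(-2u^3 - 4u^2 - 5u - 4) − 29| = |u + 3|·|-2u^2 + 2u - 11|.
Assume first that |u + 3| < 2, so |u| < 5. Then |-2u^2 + 2u - 11| ≤ 2·5^2 + 2·5 + 11 = 71.
Hence |(-2u^3 - 4u^2 - 5u - 4) − 29| ≤ 71|u + 3| < eps provided |u + 3| < eps/71.
Take delta = min(2, eps/71). Then 0 < |u + 3| < delta gives both |u + 3| < 2 and |u + 3| < eps/71, so |(-2u^3 - 4u^2 - 5u - 4) − 29| < eps.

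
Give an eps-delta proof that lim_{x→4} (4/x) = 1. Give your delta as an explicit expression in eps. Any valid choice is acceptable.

Let eps > 0. We seek delta > 0 such that 0 < |x − 4| < delta implies |4/x − 1| < eps.
|4/x − 1| = 4·|4 − x|/(4·|x|) = 4|x − 4|/(4|x|).
Restrict delta ≤ 2. Then |x − 4| < 2 gives |x| > 2, so 4|x| > 8.
Then |4/x − 1| < 4|x − 4|/8, which is < eps when |x − 4| < 2eps.
Take delta = min(2, 2eps). Then 0 < |x − 4| < delta gives both |x − 4| < 2 and |x − 4| < 2eps, so |4/x − 1| < eps.

delta = min(2, 2eps)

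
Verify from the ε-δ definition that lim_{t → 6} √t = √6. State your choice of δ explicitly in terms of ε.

δ = min(6, √6·ε)

Let ε > 0. We want δ > 0 such that 0 < |t − 6| < δ implies |√t − √6| < ε.
Rationalise: √t − √6 = (t − 6)/(√t + √6), so |√t − √6| = |t − 6|/(√t + √6).
Restrict δ ≤ 6 so that |t − 6| < 6 forces t > 0, and then √t + √6 > √6.
Hence |√t − √6| < |t − 6|/√6, which is < ε once |t − 6| < √6·ε.
Take δ = min(6, √6·ε). If 0 < |t − 6| < δ then t > 0 and |√t − √6| < |t − 6|/√6 < ε.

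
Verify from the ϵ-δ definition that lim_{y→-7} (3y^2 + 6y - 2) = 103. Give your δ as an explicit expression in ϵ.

Let ϵ > 0 be given. We want δ > 0 such that 0 < |y + 7| < δ implies |(3y^2 + 6y - 2) − 103| < ϵ.
(3y^2 + 6y - 2) − 103 = 3y^2 + 6y - 105 = (y + 7)(3y - 15).
So |(3y^2 + 6y - 2) − 103| = |y + 7|·|3y - 15|.
Require δ ≤ 2. Then |y + 7| < 2 gives |y| < 9, and by the triangle inequality |3y - 15| ≤ 3·9 + 15 = 42.
Hence |(3y^2 + 6y - 2) − 103| ≤ 42|y + 7| < ϵ provided |y + 7| < ϵ/42.
Choosing δ = min(2, ϵ/42) ensures both conditions, hence |(3y^2 + 6y - 2) − 103| < ϵ.

δ = min(2, ϵ/42)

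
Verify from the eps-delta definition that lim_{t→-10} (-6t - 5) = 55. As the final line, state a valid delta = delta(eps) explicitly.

Suppose eps > 0. We need delta > 0 so that 0 < |t + 10| < delta implies |(-6t - 5) − 55| < eps.
Since (-6t - 5) − 55 = -6(t + 10), we have |(-6t - 5) − 55| = 6|t + 10|.
Thus it suffices that |t + 10| < eps/6.
Choosing delta = eps/6 gives |(-6t - 5) − 55| = 6|t + 10| < eps whenever |t + 10| < delta.

delta = eps/6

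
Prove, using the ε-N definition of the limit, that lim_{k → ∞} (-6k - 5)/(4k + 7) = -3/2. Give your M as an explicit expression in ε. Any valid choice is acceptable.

Let ε > 0 be given. For k ≥ 1, |(-6k - 5)/(4k + 7) + 3/2| = |22|/(4(4k + 7)) = 22/(4(4k + 7)).
Since 4k + 7 ≥ 4k for k ≥ 1, this is ≤ 22/(4·4k) = (11/8)/k.
So |(-6k - 5)/(4k + 7) + 3/2| < ε whenever k > (11/8)/ε.
Take M = (11/8)/ε. If k > M then |(-6k - 5)/(4k + 7) + 3/2| ≤ (11/8)/k < ε.

M = (11/8)/ε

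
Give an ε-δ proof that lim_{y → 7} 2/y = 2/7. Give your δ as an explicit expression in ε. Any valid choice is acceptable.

δ = min(7/2, (49/4)ε)

Suppose ε > 0. We seek δ > 0 such that 0 < |y − 7| < δ implies |2/y − (2/7)| < ε.
|2/y − (2/7)| = 2·|7 − y|/(7·|y|) = 2|y − 7|/(7|y|).
Require δ ≤ 7/2 so that |y| > 7 − 7/2 = 7/2, hence 7|y| > 49/2.
Then |2/y − (2/7)| < 2|y − 7|/(49/2), which is < ε when |y − 7| < (49/4)ε.
Take δ = min(7/2, (49/4)ε). Then 0 < |y − 7| < δ gives both |y − 7| < 7/2 and |y − 7| < (49/4)ε, so |2/y − (2/7)| < ε.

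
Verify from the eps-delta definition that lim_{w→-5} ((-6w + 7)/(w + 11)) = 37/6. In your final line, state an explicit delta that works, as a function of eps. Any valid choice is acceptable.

Fix eps > 0. We want delta > 0 with 0 < |w + 5| < delta ⇒ |(-6w + 7)/(w + 11) − (37/6)| < eps.
Combining over a common denominator, (-6w + 7)/(w + 11) − (37/6) = [(-6w + 7)·6 − 37·(w + 11)] / [6·(w + 11)] = -73(w + 5) / (6(w + 11)).
So |(-6w + 7)/(w + 11) − (37/6)| = 73|w + 5| / (6·|w + 11|).
Restrict delta ≤ 3. Then |w + 5| < 3 gives |w + 11| = |(w + 5) + 6| ≥ 6 − 3 = 3.
Hence |(-6w + 7)/(w + 11) − (37/6)| < 73|w + 5|/(6·3) = (73/18)|w + 5|, which is < eps once |w + 5| < (18/73)eps.
Take delta = min(3, (18/73)eps). Then 0 < |w + 5| < delta forces both bounds, so |(-6w + 7)/(w + 11) − (37/6)| < eps.

delta = min(3, (18/73)eps)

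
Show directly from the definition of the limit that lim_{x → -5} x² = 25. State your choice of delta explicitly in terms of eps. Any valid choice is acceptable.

Suppose eps > 0. We seek delta > 0 with 0 < |x + 5| < delta ⇒ |x² − 25| < eps.
Factor: x² − 25 = (x + 5)(x - 5), so |x² − 25| = |x + 5|·|x - 5|.
Restrict delta ≤ 1. Then |x + 5| < 1 gives |x| < 6, so by the triangle inequality |x - 5| ≤ 6 + 5 = 11.
Hence |x² − 25| ≤ 11|x + 5|, which is < eps once |x + 5| < eps/11.
Take delta = min(1, eps/11). If 0 < |x + 5| < delta then both bounds hold and |x² − 25| ≤ 11|x + 5| < 11·(eps/11) = eps.

delta = min(1, eps/11)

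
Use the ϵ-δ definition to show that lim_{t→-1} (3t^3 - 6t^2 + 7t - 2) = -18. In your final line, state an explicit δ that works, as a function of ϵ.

δ = min(1, ϵ/46)

Let ϵ > 0 be given. We want δ > 0 such that 0 < |t + 1| < δ implies |(3t^3 - 6t^2 + 7t - 2) + 18| < ϵ.
(3t^3 - 6t^2 + 7t - 2) + 18 = 3t^3 - 6t^2 + 7t + 16 = (t + 1)(3t^2 - 9t + 16).
So |(3t^3 - 6t^2 + 7t - 2) + 18| = |t + 1|·|3t^2 - 9t + 16|.
Assume first that |t + 1| < 1, so |t| < 2. Then |3t^2 - 9t + 16| ≤ 3·2^2 + 9·2 + 16 = 46.
Hence |(3t^3 - 6t^2 + 7t - 2) + 18| ≤ 46|t + 1| < ϵ provided |t + 1| < ϵ/46.
Choosing δ = min(1, ϵ/46) ensures both conditions, hence |(3t^3 - 6t^2 + 7t - 2) + 18| < ϵ.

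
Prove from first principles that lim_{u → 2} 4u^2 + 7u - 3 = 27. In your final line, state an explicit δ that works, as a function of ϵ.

Suppose ϵ > 0. We want δ > 0 such that 0 < |u − 2| < δ implies |(4u^2 + 7u - 3) − 27| < ϵ.
(4u^2 + 7u - 3) − 27 = 4u^2 + 7u - 30 = (u − 2)(4u + 15).
So |(4u^2 + 7u - 3) − 27| = |u − 2|·|4u + 15|.
Require δ ≤ 1. Then |u − 2| < 1 gives |u| < 3, and by the triangle inequality |4u + 15| ≤ 4·3 + 15 = 27.
Hence |(4u^2 + 7u - 3) − 27| ≤ 27|u − 2| < ϵ provided |u − 2| < ϵ/27.
Choosing δ = min(1, ϵ/27) ensures both conditions, hence |(4u^2 + 7u - 3) − 27| < ϵ.

δ = min(1, ϵ/27)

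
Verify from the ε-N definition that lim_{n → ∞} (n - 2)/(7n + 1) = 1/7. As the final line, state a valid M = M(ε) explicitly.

M = (15/49)/ε

Let ε > 0 be given. For n ≥ 1, |(n - 2)/(7n + 1) − (1/7)| = |-15|/(7(7n + 1)) = 15/(7(7n + 1)).
Since 7n + 1 ≥ 7n for n ≥ 1, this is ≤ 15/(7·7n) = (15/49)/n.
So |(n - 2)/(7n + 1) − (1/7)| < ε whenever n > (15/49)/ε.
Take M = (15/49)/ε. If n > M then |(n - 2)/(7n + 1) − (1/7)| ≤ (15/49)/n < ε.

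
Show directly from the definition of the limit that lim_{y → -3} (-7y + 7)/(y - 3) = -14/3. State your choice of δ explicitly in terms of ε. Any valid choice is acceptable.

δ = min(3, (9/7)ε)

Suppose ε > 0. We want δ > 0 with 0 < |y + 3| < δ ⇒ |(-7y + 7)/(y - 3) + 14/3| < ε.
Combining over a common denominator, (-7y + 7)/(y - 3) + 14/3 = [(-7y + 7)·(-6) − 28·(y - 3)] / [(-6)·(y - 3)] = 14(y + 3) / ((-6)(y - 3)).
So |(-7y + 7)/(y - 3) + 14/3| = 14|y + 3| / (6·|y − 3|).
Restrict δ ≤ 3. Then |y + 3| < 3 gives |y − 3| = |(y + 3) + (-6)| ≥ 6 − 3 = 3.
Hence |(-7y + 7)/(y - 3) + 14/3| < 14|y + 3|/(6·3) = (7/9)|y + 3|, which is < ε once |y + 3| < (9/7)ε.
Take δ = min(3, (9/7)ε). Then 0 < |y + 3| < δ forces both bounds, so |(-7y + 7)/(y - 3) + 14/3| < ε.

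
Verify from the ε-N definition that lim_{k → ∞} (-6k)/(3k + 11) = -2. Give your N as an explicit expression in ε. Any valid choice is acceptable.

Fix ε > 0. For k ≥ 1, |(-6k)/(3k + 11) + 2| = |66|/(3(3k + 11)) = 66/(3(3k + 11)).
Since 3k + 11 ≥ 3k for k ≥ 1, this is ≤ 66/(3·3k) = (22/3)/k.
So |(-6k)/(3k + 11) + 2| < ε whenever k > (22/3)/ε.
Take N = (22/3)/ε. If k > N then |(-6k)/(3k + 11) + 2| ≤ (22/3)/k < ε.

N = (22/3)/ε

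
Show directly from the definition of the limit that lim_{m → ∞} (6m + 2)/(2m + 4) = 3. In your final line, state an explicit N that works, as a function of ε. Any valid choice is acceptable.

Let ε > 0 be given. For m ≥ 1, |(6m + 2)/(2m + 4) − 3| = |-20|/(2(2m + 4)) = 20/(2(2m + 4)).
Since 2m + 4 ≥ 2m for m ≥ 1, this is ≤ 20/(2·2m) = 5/m.
So |(6m + 2)/(2m + 4) − 3| < ε whenever m > 5/ε.
Take N = 5/ε. If m > N then |(6m + 2)/(2m + 4) − 3| ≤ 5/m < ε.

N = 5/ε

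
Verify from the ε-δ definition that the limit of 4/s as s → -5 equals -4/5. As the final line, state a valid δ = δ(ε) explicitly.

Suppose ε > 0. We seek δ > 0 such that 0 < |s + 5| < δ implies |4/s + 4/5| < ε.
|4/s + 4/5| = 4·|-5 − s|/(5·|s|) = 4|s + 5|/(5|s|).
Restrict δ ≤ 5/2. Then |s + 5| < 5/2 gives |s| > 5/2, so 5|s| > 25/2.
Then |4/s + 4/5| < 4|s + 5|/(25/2), which is < ε when |s + 5| < (25/8)ε.
Take δ = min(5/2, (25/8)ε). Then 0 < |s + 5| < δ gives both |s + 5| < 5/2 and |s + 5| < (25/8)ε, so |4/s + 4/5| < ε.

δ = min(5/2, (25/8)ε)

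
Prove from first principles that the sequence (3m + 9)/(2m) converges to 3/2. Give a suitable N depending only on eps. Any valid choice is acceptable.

Suppose eps > 0. For m ≥ 1, |(3m + 9)/(2m) − (3/2)| = |18|/(2(2m)) = 18/(2(2m)).
Since 2m ≥ 2m for m ≥ 1, this is ≤ 18/(2·2m) = (9/2)/m.
So |(3m + 9)/(2m) − (3/2)| < eps whenever m > (9/2)/eps.
Take N = (9/2)/eps. If m > N then |(3m + 9)/(2m) − (3/2)| ≤ (9/2)/m < eps.

N = (9/2)/eps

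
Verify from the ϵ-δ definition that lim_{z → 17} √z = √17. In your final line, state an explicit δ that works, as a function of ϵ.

Suppose ϵ > 0. We want δ > 0 such that 0 < |z − 17| < δ implies |√z − √17| < ϵ.
Rationalise: √z − √17 = (z − 17)/(√z + √17), so |√z − √17| = |z − 17|/(√z + √17).
Restrict δ ≤ 17 so that |z − 17| < 17 forces z > 0, and then √z + √17 > √17.
Hence |√z − √17| < |z − 17|/√17, which is < ϵ once |z − 17| < √17·ϵ.
Take δ = min(17, √17·ϵ). If 0 < |z − 17| < δ then z > 0 and |√z − √17| < |z − 17|/√17 < ϵ.

δ = min(17, √17·ϵ)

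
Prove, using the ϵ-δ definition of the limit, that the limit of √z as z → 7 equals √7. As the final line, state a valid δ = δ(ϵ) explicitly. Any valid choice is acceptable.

Let ϵ > 0. We want δ > 0 such that 0 < |z − 7| < δ implies |√z − √7| < ϵ.
Multiplying by the conjugate, |√z − √7| = |z − 7|/(√z + √7).
Restrict δ ≤ 7 so that |z − 7| < 7 forces z > 0, and then √z + √7 > √7.
Hence |√z − √7| < |z − 7|/√7, which is < ϵ once |z − 7| < √7·ϵ.
Take δ = min(7, √7·ϵ). If 0 < |z − 7| < δ then z > 0 and |√z − √7| < |z − 7|/√7 < ϵ.

δ = min(7, √7·ϵ)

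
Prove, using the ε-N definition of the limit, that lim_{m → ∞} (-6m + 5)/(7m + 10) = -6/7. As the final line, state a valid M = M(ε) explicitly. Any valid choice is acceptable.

Let ε > 0. For m ≥ 1, |(-6m + 5)/(7m + 10) + 6/7| = |95|/(7(7m + 10)) = 95/(7(7m + 10)).
Since 7m + 10 ≥ 7m for m ≥ 1, this is ≤ 95/(7·7m) = (95/49)/m.
So |(-6m + 5)/(7m + 10) + 6/7| < ε whenever m > (95/49)/ε.
Take M = (95/49)/ε. If m > M then |(-6m + 5)/(7m + 10) + 6/7| ≤ (95/49)/m < ε.

M = (95/49)/ε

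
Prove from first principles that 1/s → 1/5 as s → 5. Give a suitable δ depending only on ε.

δ = min(5/2, (25/2)ε)

Fix ε > 0. We seek δ > 0 such that 0 < |s − 5| < δ implies |1/s − (1/5)| < ε.
|1/s − (1/5)| = |5 − s|/(5·|s|) = |s − 5|/(5|s|).
Require δ ≤ 5/2 so that |s| > 5 − 5/2 = 5/2, hence 5|s| > 25/2.
Then |1/s − (1/5)| < |s − 5|/(25/2), which is < ε when |s − 5| < (25/2)ε.
Take δ = min(5/2, (25/2)ε). Then 0 < |s − 5| < δ gives both |s − 5| < 5/2 and |s − 5| < (25/2)ε, so |1/s − (1/5)| < ε.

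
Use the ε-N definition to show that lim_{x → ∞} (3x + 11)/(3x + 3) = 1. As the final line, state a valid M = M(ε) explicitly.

Fix ε > 0. We seek M > 0 such that x > M implies |(3x + 11)/(3x + 3) − 1| < ε.
(3x + 11)/(3x + 3) − 1 = (3(3x + 11) − 3(3x + 3)) / (3(3x + 3)) = 24/(3(3x + 3)).
For x > 0 we have 3x + 3 > 3x, so |(3x + 11)/(3x + 3) − 1| = 24/(3(3x + 3)) < 24/(3·3x) = (8/3)/x.
Thus |(3x + 11)/(3x + 3) − 1| < ε whenever x > (8/3)/ε.
Take M = (8/3)/ε. If x > M then |(3x + 11)/(3x + 3) − 1| < (8/3)/x < ε.

M = (8/3)/ε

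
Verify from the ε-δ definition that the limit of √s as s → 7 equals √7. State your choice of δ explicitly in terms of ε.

Let ε > 0 be given. We want δ > 0 such that 0 < |s − 7| < δ implies |√s − √7| < ε.
Multiplying by the conjugate, |√s − √7| = |s − 7|/(√s + √7).
Restrict δ ≤ 7 so that |s − 7| < 7 forces s > 0, and then √s + √7 > √7.
Hence |√s − √7| < |s − 7|/√7, which is < ε once |s − 7| < √7·ε.
Take δ = min(7, √7·ε). If 0 < |s − 7| < δ then s > 0 and |√s − √7| < |s − 7|/√7 < ε.

δ = min(7, √7·ε)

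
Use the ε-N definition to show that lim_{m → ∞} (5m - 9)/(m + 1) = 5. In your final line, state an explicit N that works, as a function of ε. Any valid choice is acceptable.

Suppose ε > 0. For m ≥ 1, |(5m - 9)/(m + 1) − 5| = |-14|/((m + 1)) = 14/((m + 1)).
Since m + 1 ≥ m for m ≥ 1, this is ≤ 14/(m) = 14/m.
So |(5m - 9)/(m + 1) − 5| < ε whenever m > 14/ε.
Take N = 14/ε. If m > N then |(5m - 9)/(m + 1) − 5| ≤ 14/m < ε.

N = 14/ε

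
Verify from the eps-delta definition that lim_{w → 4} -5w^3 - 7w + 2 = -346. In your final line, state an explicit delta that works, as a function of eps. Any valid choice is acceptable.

Suppose eps > 0. We want delta > 0 such that 0 < |w − 4| < delta implies |(-5w^3 - 7w + 2) + 346| < eps.
(-5w^3 - 7w + 2) + 346 = -5w^3 - 7w + 348 = (w − 4)(-5w^2 - 20w - 87).
So |(-5w^3 - 7w + 2) + 346| = |w − 4|·|-5w^2 - 20w - 87|.
Assume first that |w − 4| < 1, so |w| < 5. Then |-5w^2 - 20w - 87| ≤ 5·5^2 + 20·5 + 87 = 312.
Hence |(-5w^3 - 7w + 2) + 346| ≤ 312|w − 4| < eps provided |w − 4| < eps/312.
Choosing delta = min(1, eps/312) ensures both conditions, hence |(-5w^3 - 7w + 2) + 346| < eps.

delta = min(1, eps/312)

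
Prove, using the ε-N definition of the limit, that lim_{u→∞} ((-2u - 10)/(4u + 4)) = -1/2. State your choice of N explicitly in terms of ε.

N = 2/ε

Fix ε > 0. We seek N > 0 such that u > N implies |(-2u - 10)/(4u + 4) + 1/2| < ε.
(-2u - 10)/(4u + 4) + 1/2 = (4(-2u - 10) − (-2)(4u + 4)) / (4(4u + 4)) = -32/(4(4u + 4)).
For u > 0 we have 4u + 4 > 4u, so |(-2u - 10)/(4u + 4) + 1/2| = 32/(4(4u + 4)) < 32/(4·4u) = 2/u.
Thus |(-2u - 10)/(4u + 4) + 1/2| < ε whenever u > 2/ε.
Take N = 2/ε. If u > N then |(-2u - 10)/(4u + 4) + 1/2| < 2/u < ε.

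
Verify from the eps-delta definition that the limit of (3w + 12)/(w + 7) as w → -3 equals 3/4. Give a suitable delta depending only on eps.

delta = min(2, (8/9)eps)

Fix eps > 0. We want delta > 0 with 0 < |w + 3| < delta ⇒ |(3w + 12)/(w + 7) − (3/4)| < eps.
Combining over a common denominator, (3w + 12)/(w + 7) − (3/4) = [(3w + 12)·4 − 3·(w + 7)] / [4·(w + 7)] = 9(w + 3) / (4(w + 7)).
So |(3w + 12)/(w + 7) − (3/4)| = 9|w + 3| / (4·|w + 7|).
Restrict delta ≤ 2. Then |w + 3| < 2 gives |w + 7| = |(w + 3) + 4| ≥ 4 − 2 = 2.
Hence |(3w + 12)/(w + 7) − (3/4)| < 9|w + 3|/(4·2) = (9/8)|w + 3|, which is < eps once |w + 3| < (8/9)eps.
Take delta = min(2, (8/9)eps). Then 0 < |w + 3| < delta forces both bounds, so |(3w + 12)/(w + 7) − (3/4)| < eps.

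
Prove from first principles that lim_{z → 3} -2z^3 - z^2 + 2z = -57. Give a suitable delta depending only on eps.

Fix eps > 0. We want delta > 0 such that 0 < |z − 3| < delta implies |(-2z^3 - z^2 + 2z) + 57| < eps.
(-2z^3 - z^2 + 2z) + 57 = -2z^3 - z^2 + 2z + 57 = (z − 3)(-2z^2 - 7z - 19).
So |(-2z^3 - z^2 + 2z) + 57| = |z − 3|·|-2z^2 - 7z - 19|.
Assume first that |z − 3| < 1, so |z| < 4. Then |-2z^2 - 7z - 19| ≤ 2·4^2 + 7·4 + 19 = 79.
Hence |(-2z^3 - z^2 + 2z) + 57| ≤ 79|z − 3| < eps provided |z − 3| < eps/79.
Choosing delta = min(1, eps/79) ensures both conditions, hence |(-2z^3 - z^2 + 2z) + 57| < eps.

delta = min(1, eps/79)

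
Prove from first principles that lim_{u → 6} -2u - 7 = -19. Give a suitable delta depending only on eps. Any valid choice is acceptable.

Fix eps > 0. We need delta > 0 so that 0 < |u − 6| < delta implies |(-2u - 7) + 19| < eps.
Since (-2u - 7) + 19 = -2(u − 6), we have |(-2u - 7) + 19| = 2|u − 6|.
Thus it suffices that |u − 6| < eps/2.
Choosing delta = eps/2 gives |(-2u - 7) + 19| = 2|u − 6| < eps whenever |u − 6| < delta.

delta = eps/2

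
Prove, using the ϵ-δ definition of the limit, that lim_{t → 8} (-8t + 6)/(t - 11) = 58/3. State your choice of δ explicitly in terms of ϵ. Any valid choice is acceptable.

δ = min(3/2, (9/164)ϵ)

Let ϵ > 0 be given. We want δ > 0 with 0 < |t − 8| < δ ⇒ |(-8t + 6)/(t - 11) − (58/3)| < ϵ.
Combining over a common denominator, (-8t + 6)/(t - 11) − (58/3) = [(-8t + 6)·(-3) − (-58)·(t - 11)] / [(-3)·(t - 11)] = 82(t − 8) / ((-3)(t - 11)).
So |(-8t + 6)/(t - 11) − (58/3)| = 82|t − 8| / (3·|t − 11|).
Restrict δ ≤ 3/2. Then |t − 8| < 3/2 gives |t − 11| = |(t − 8) + (-3)| ≥ 3 − 3/2 = 3/2.
Hence |(-8t + 6)/(t - 11) − (58/3)| < 82|t − 8|/(3·(3/2)) = (164/9)|t − 8|, which is < ϵ once |t − 8| < (9/164)ϵ.
Take δ = min(3/2, (9/164)ϵ). Then 0 < |t − 8| < δ forces both bounds, so |(-8t + 6)/(t - 11) − (58/3)| < ϵ.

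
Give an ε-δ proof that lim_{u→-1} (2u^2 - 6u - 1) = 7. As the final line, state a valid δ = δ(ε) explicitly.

δ = min(1, ε/12)

Suppose ε > 0. We want δ > 0 such that 0 < |u + 1| < δ implies |(2u^2 - 6u - 1) − 7| < ε.
(2u^2 - 6u - 1) − 7 = 2u^2 - 6u - 8 = (u + 1)(2u - 8).
So |(2u^2 - 6u - 1) − 7| = |u + 1|·|2u - 8|.
Require δ ≤ 1. Then |u + 1| < 1 gives |u| < 2, and by the triangle inequality |2u - 8| ≤ 2·2 + 8 = 12.
Hence |(2u^2 - 6u - 1) − 7| ≤ 12|u + 1| < ε provided |u + 1| < ε/12.
Take δ = min(1, ε/12). Then 0 < |u + 1| < δ gives both |u + 1| < 1 and |u + 1| < ε/12, so |(2u^2 - 6u - 1) − 7| < ε.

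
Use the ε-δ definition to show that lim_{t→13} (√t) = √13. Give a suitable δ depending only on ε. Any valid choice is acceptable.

Let ε > 0. We want δ > 0 such that 0 < |t − 13| < δ implies |√t − √13| < ε.
Multiplying by the conjugate, |√t − √13| = |t − 13|/(√t + √13).
Restrict δ ≤ 13 so that |t − 13| < 13 forces t > 0, and then √t + √13 > √13.
Hence |√t − √13| < |t − 13|/√13, which is < ε once |t − 13| < √13·ε.
Take δ = min(13, √13·ε). If 0 < |t − 13| < δ then t > 0 and |√t − √13| < |t − 13|/√13 < ε.

δ = min(13, √13·ε)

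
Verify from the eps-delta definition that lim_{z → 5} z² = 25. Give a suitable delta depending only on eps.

delta = min(1, eps/11)

Let eps > 0 be given. We seek delta > 0 with 0 < |z − 5| < delta ⇒ |z² − 25| < eps.
Factor: z² − 25 = (z − 5)(z + 5), so |z² − 25| = |z − 5|·|z + 5|.
Restrict delta ≤ 1. Then |z − 5| < 1 gives |z| < 6, so by the triangle inequality |z + 5| ≤ 6 + 5 = 11.
Hence |z² − 25| ≤ 11|z − 5|, which is < eps once |z − 5| < eps/11.
Take delta = min(1, eps/11). If 0 < |z − 5| < delta then both bounds hold and |z² − 25| ≤ 11|z − 5| < 11·(eps/11) = eps.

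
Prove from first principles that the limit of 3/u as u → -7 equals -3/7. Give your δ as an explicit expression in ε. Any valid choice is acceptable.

δ = min(7/2, (49/6)ε)

Let ε > 0 be given. We seek δ > 0 such that 0 < |u + 7| < δ implies |3/u + 3/7| < ε.
|3/u + 3/7| = 3·|-7 − u|/(7·|u|) = 3|u + 7|/(7|u|).
Require δ ≤ 7/2 so that |u| > 7 − 7/2 = 7/2, hence 7|u| > 49/2.
Then |3/u + 3/7| < 3|u + 7|/(49/2), which is < ε when |u + 7| < (49/6)ε.
Take δ = min(7/2, (49/6)ε). Then 0 < |u + 7| < δ gives both |u + 7| < 7/2 and |u + 7| < (49/6)ε, so |3/u + 3/7| < ε.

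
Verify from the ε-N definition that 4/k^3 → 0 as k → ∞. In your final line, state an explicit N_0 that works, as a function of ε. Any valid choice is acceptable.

N_0 = (4/ε)^{1/3}

Fix ε > 0. For k ≥ 1, |4/k^3 − 0| = 4/k^3.
4/k^3 < ε ⇔ k^3 > 4/ε ⇔ k > (4/ε)^{1/3}.
Take N_0 = (4/ε)^{1/3}. Then k > N_0 implies 4/k^3 < ε.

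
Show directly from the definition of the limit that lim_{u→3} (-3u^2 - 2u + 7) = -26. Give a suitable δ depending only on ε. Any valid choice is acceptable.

δ = min(1, ε/23)

Let ε > 0 be given. We want δ > 0 such that 0 < |u − 3| < δ implies |(-3u^2 - 2u + 7) + 26| < ε.
(-3u^2 - 2u + 7) + 26 = -3u^2 - 2u + 33 = (u − 3)(-3u - 11).
So |(-3u^2 - 2u + 7) + 26| = |u − 3|·|-3u - 11|.
Require δ ≤ 1. Then |u − 3| < 1 gives |u| < 4, and by the triangle inequality |-3u - 11| ≤ 3·4 + 11 = 23.
Hence |(-3u^2 - 2u + 7) + 26| ≤ 23|u − 3| < ε provided |u − 3| < ε/23.
Take δ = min(1, ε/23). Then 0 < |u − 3| < δ gives both |u − 3| < 1 and |u − 3| < ε/23, so |(-3u^2 - 2u + 7) + 26| < ε.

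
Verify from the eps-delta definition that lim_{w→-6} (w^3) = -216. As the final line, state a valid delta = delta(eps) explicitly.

Let eps > 0 be given. We seek delta > 0 with 0 < |w + 6| < delta ⇒ |w^3 + 216| < eps.
Factor: w^3 + 216 = (w + 6)(w^2 - 6w + 36), so |w^3 + 216| = |w + 6|·|w^2 - 6w + 36|.
Restrict delta ≤ 1. Then |w + 6| < 1 gives |w| < 7, so by the triangle inequality |w^2 - 6w + 36| ≤ 7^2 + 6·7 + 36 = 127.
Hence |w^3 + 216| ≤ 127|w + 6|, which is < eps once |w + 6| < eps/127.
Take delta = min(1, eps/127). If 0 < |w + 6| < delta then both bounds hold and |w^3 + 216| ≤ 127|w + 6| < 127·(eps/127) = eps.

delta = min(1, eps/127)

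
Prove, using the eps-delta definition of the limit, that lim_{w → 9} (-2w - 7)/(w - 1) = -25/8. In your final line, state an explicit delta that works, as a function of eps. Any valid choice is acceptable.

Fix eps > 0. We want delta > 0 with 0 < |w − 9| < delta ⇒ |(-2w - 7)/(w - 1) + 25/8| < eps.
Combining over a common denominator, (-2w - 7)/(w - 1) + 25/8 = [(-2w - 7)·8 − (-25)·(w - 1)] / [8·(w - 1)] = 9(w − 9) / (8(w - 1)).
So |(-2w - 7)/(w - 1) + 25/8| = 9|w − 9| / (8·|w − 1|).
Restrict delta ≤ 4. Then |w − 9| < 4 gives |w − 1| = |(w − 9) + 8| ≥ 8 − 4 = 4.
Hence |(-2w - 7)/(w - 1) + 25/8| < 9|w − 9|/(8·4) = (9/32)|w − 9|, which is < eps once |w − 9| < (32/9)eps.
Take delta = min(4, (32/9)eps). Then 0 < |w − 9| < delta forces both bounds, so |(-2w - 7)/(w - 1) + 25/8| < eps.

delta = min(4, (32/9)eps)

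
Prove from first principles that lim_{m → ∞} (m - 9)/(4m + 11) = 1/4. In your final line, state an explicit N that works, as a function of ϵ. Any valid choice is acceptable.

Fix ϵ > 0. For m ≥ 1, |(m - 9)/(4m + 11) − (1/4)| = |-47|/(4(4m + 11)) = 47/(4(4m + 11)).
Since 4m + 11 ≥ 4m for m ≥ 1, this is ≤ 47/(4·4m) = (47/16)/m.
So |(m - 9)/(4m + 11) − (1/4)| < ϵ whenever m > (47/16)/ϵ.
Take N = (47/16)/ϵ. If m > N then |(m - 9)/(4m + 11) − (1/4)| ≤ (47/16)/m < ϵ.

N = (47/16)/ϵ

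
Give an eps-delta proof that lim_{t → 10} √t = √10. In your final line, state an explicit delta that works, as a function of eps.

delta = min(10, √10·eps)

Let eps > 0. We want delta > 0 such that 0 < |t − 10| < delta implies |√t − √10| < eps.
Multiplying by the conjugate, |√t − √10| = |t − 10|/(√t + √10).
Restrict delta ≤ 10 so that |t − 10| < 10 forces t > 0, and then √t + √10 > √10.
Hence |√t − √10| < |t − 10|/√10, which is < eps once |t − 10| < √10·eps.
Take delta = min(10, √10·eps). If 0 < |t − 10| < delta then t > 0 and |√t − √10| < |t − 10|/√10 < eps.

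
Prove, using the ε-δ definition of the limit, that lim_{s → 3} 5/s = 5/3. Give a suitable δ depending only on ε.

Let ε > 0 be given. We seek δ > 0 such that 0 < |s − 3| < δ implies |5/s − (5/3)| < ε.
|5/s − (5/3)| = 5·|3 − s|/(3·|s|) = 5|s − 3|/(3|s|).
Restrict δ ≤ 3/2. Then |s − 3| < 3/2 gives |s| > 3/2, so 3|s| > 9/2.
Then |5/s − (5/3)| < 5|s − 3|/(9/2), which is < ε when |s − 3| < (9/10)ε.
Take δ = min(3/2, (9/10)ε). Then 0 < |s − 3| < δ gives both |s − 3| < 3/2 and |s − 3| < (9/10)ε, so |5/s − (5/3)| < ε.

δ = min(3/2, (9/10)ε)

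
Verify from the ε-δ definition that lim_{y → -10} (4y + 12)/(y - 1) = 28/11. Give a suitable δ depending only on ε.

Suppose ε > 0. We want δ > 0 with 0 < |y + 10| < δ ⇒ |(4y + 12)/(y - 1) − (28/11)| < ε.
Combining over a common denominator, (4y + 12)/(y - 1) − (28/11) = [(4y + 12)·(-11) − (-28)·(y - 1)] / [(-11)·(y - 1)] = -16(y + 10) / ((-11)(y - 1)).
So |(4y + 12)/(y - 1) − (28/11)| = 16|y + 10| / (11·|y − 1|).
Require δ ≤ 11/2, so |y − 1| ≥ |-11| − |y + 10| > 11 − 11/2 = 11/2.
Hence |(4y + 12)/(y - 1) − (28/11)| < 16|y + 10|/(11·(11/2)) = (32/121)|y + 10|, which is < ε once |y + 10| < (121/32)ε.
Take δ = min(11/2, (121/32)ε). Then 0 < |y + 10| < δ forces both bounds, so |(4y + 12)/(y - 1) − (28/11)| < ε.

δ = min(11/2, (121/32)ε)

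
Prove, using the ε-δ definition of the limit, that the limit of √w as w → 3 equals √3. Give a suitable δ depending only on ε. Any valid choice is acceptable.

Let ε > 0 be given. We want δ > 0 such that 0 < |w − 3| < δ implies |√w − √3| < ε.
Rationalise: √w − √3 = (w − 3)/(√w + √3), so |√w − √3| = |w − 3|/(√w + √3).
Restrict δ ≤ 3 so that |w − 3| < 3 forces w > 0, and then √w + √3 > √3.
Hence |√w − √3| < |w − 3|/√3, which is < ε once |w − 3| < √3·ε.
Take δ = min(3, √3·ε). If 0 < |w − 3| < δ then w > 0 and |√w − √3| < |w − 3|/√3 < ε.

δ = min(3, √3·ε)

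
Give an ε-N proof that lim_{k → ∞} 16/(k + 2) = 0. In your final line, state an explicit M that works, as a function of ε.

Let ε > 0. For k ≥ 1, |16/(k + 2) − 0| = 16/(k + 2) ≤ 16/k.
We need 16/k < ε, i.e. k > 16/ε.
Take M = 16/ε. If k > M then |16/(k + 2)| ≤ 16/k < ε.

M = 16/ε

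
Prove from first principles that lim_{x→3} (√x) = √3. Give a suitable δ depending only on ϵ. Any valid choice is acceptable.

δ = min(3, √3·ϵ)

Let ϵ > 0. We want δ > 0 such that 0 < |x − 3| < δ implies |√x − √3| < ϵ.
Rationalise: √x − √3 = (x − 3)/(√x + √3), so |√x − √3| = |x − 3|/(√x + √3).
Restrict δ ≤ 3 so that |x − 3| < 3 forces x > 0, and then √x + √3 > √3.
Hence |√x − √3| < |x − 3|/√3, which is < ϵ once |x − 3| < √3·ϵ.
Take δ = min(3, √3·ϵ). If 0 < |x − 3| < δ then x > 0 and |√x − √3| < |x − 3|/√3 < ϵ.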